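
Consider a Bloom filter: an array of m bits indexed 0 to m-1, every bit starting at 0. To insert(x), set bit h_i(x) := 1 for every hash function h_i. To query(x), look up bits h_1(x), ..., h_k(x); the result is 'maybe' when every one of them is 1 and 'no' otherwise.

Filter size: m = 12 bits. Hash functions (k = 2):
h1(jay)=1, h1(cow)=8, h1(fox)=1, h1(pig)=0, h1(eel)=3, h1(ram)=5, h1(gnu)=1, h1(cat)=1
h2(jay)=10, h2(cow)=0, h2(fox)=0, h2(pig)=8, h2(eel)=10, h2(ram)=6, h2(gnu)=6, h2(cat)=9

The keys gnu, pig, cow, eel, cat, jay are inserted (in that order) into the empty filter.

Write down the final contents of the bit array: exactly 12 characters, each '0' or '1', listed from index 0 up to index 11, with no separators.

Answer: 110100101110

Derivation:
Start: bits=000000000000
After insert 'gnu': sets bits 1 6 -> bits=010000100000
After insert 'pig': sets bits 0 8 -> bits=110000101000
After insert 'cow': sets bits 0 8 -> bits=110000101000
After insert 'eel': sets bits 3 10 -> bits=110100101010
After insert 'cat': sets bits 1 9 -> bits=110100101110
After insert 'jay': sets bits 1 10 -> bits=110100101110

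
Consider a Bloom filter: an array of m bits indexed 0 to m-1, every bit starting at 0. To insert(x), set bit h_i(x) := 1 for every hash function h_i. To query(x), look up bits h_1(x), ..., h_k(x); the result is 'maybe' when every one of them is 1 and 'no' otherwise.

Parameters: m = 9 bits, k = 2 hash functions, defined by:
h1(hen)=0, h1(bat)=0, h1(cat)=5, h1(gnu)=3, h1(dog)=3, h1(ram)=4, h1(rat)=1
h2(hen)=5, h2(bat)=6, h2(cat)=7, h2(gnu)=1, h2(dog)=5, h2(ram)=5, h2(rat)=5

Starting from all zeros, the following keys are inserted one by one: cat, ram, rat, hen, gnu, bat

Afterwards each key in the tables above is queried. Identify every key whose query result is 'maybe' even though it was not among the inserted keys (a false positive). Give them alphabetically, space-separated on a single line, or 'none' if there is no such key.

Answer: dog

Derivation:
Start: bits=000000000
After insert 'cat': sets bits 5 7 -> bits=000001010
After insert 'ram': sets bits 4 5 -> bits=000011010
After insert 'rat': sets bits 1 5 -> bits=010011010
After insert 'hen': sets bits 0 5 -> bits=110011010
After insert 'gnu': sets bits 1 3 -> bits=110111010
After insert 'bat': sets bits 0 6 -> bits=110111110
Not inserted: dog — query each against bits=110111110:
query dog: checks bit3=1, bit5=1 (all 1) -> maybe => FALSE POSITIVE
False positives (alphabetical): dog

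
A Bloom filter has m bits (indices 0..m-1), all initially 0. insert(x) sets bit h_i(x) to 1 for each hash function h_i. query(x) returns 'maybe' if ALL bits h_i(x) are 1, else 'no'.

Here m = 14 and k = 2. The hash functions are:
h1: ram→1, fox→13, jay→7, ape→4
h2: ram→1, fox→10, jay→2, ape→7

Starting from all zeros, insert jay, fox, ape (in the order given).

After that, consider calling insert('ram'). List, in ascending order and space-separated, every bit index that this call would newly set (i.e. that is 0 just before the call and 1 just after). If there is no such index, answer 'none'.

Answer: 1

Derivation:
Start: bits=00000000000000
After insert 'jay': sets bits 2 7 -> bits=00100001000000
After insert 'fox': sets bits 10 13 -> bits=00100001001001
After insert 'ape': sets bits 4 7 -> bits=00101001001001
insert 'ram' would touch bits 1; currently bit1=0
Bits that are 0 among those (would change 0->1): 1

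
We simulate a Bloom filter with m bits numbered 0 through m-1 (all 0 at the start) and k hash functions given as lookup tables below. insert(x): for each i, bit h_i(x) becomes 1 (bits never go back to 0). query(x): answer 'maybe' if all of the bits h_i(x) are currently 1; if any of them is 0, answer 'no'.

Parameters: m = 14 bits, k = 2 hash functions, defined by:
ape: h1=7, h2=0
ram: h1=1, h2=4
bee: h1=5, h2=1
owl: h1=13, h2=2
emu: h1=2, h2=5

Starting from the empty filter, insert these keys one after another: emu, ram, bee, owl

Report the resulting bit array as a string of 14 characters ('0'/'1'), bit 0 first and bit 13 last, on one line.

Answer: 01101100000001

Derivation:
Start: bits=00000000000000
After insert 'emu': sets bits 2 5 -> bits=00100100000000
After insert 'ram': sets bits 1 4 -> bits=01101100000000
After insert 'bee': sets bits 1 5 -> bits=01101100000000
After insert 'owl': sets bits 2 13 -> bits=01101100000001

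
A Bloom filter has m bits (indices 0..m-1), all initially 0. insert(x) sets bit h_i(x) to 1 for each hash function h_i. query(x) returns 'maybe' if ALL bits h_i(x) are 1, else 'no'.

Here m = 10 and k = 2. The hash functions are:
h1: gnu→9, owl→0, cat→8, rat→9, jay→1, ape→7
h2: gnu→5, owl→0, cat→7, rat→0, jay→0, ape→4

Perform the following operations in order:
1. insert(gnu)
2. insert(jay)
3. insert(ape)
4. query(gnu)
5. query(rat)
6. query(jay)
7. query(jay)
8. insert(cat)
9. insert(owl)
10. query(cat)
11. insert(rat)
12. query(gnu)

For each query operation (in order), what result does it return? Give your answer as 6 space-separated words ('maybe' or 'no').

Answer: maybe maybe maybe maybe maybe maybe

Derivation:
Start: bits=0000000000
Op 1: insert gnu -> sets bits 5 9 -> bits=0000010001
Op 2: insert jay -> sets bits 0 1 -> bits=1100010001
Op 3: insert ape -> sets bits 4 7 -> bits=1100110101
Op 4: query gnu -> checks bit5=1, bit9=1 (all 1) -> maybe
Op 5: query rat -> checks bit0=1, bit9=1 (all 1) -> maybe
Op 6: query jay -> checks bit0=1, bit1=1 (all 1) -> maybe
Op 7: query jay -> checks bit0=1, bit1=1 (all 1) -> maybe
Op 8: insert cat -> sets bits 7 8 -> bits=1100110111
Op 9: insert owl -> sets bits 0 -> bits=1100110111
Op 10: query cat -> checks bit7=1, bit8=1 (all 1) -> maybe
Op 11: insert rat -> sets bits 0 9 -> bits=1100110111
Op 12: query gnu -> checks bit5=1, bit9=1 (all 1) -> maybe
Query results in order: maybe maybe maybe maybe maybe maybe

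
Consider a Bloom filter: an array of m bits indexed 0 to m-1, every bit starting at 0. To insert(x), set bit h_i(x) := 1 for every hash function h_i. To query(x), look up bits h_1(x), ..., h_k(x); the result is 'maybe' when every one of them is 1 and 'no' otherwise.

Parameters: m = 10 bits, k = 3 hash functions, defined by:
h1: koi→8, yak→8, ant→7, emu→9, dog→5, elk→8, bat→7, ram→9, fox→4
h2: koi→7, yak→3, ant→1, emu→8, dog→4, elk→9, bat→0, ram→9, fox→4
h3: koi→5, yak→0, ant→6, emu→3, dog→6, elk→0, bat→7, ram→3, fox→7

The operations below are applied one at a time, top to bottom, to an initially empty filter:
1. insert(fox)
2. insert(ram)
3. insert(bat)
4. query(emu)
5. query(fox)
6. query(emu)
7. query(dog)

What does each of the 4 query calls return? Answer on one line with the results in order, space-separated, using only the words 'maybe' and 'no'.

Start: bits=0000000000
Op 1: insert fox -> sets bits 4 7 -> bits=0000100100
Op 2: insert ram -> sets bits 3 9 -> bits=0001100101
Op 3: insert bat -> sets bits 0 7 -> bits=1001100101
Op 4: query emu -> checks bit3=1, bit8=0, bit9=1 (has a 0) -> no
Op 5: query fox -> checks bit4=1, bit7=1 (all 1) -> maybe
Op 6: query emu -> checks bit3=1, bit8=0, bit9=1 (has a 0) -> no
Op 7: query dog -> checks bit4=1, bit5=0, bit6=0 (has a 0) -> no
Query results in order: no maybe no no

Answer: no maybe no no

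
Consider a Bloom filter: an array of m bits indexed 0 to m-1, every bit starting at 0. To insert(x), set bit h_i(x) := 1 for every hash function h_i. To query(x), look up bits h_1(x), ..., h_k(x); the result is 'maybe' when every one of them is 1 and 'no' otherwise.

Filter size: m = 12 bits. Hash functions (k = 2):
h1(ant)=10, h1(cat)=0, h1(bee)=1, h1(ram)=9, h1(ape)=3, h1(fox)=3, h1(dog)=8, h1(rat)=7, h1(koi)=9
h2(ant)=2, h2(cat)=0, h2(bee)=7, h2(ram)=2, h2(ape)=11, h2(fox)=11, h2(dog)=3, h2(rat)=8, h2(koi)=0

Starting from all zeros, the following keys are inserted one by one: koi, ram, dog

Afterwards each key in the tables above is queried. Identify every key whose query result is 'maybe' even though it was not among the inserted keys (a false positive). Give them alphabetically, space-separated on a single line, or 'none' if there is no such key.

Start: bits=000000000000
After insert 'koi': sets bits 0 9 -> bits=100000000100
After insert 'ram': sets bits 2 9 -> bits=101000000100
After insert 'dog': sets bits 3 8 -> bits=101100001100
Not inserted: ant ape bee cat fox rat — query each against bits=101100001100:
query ant: checks bit2=1, bit10=0 (has a 0) -> no => not a false positive
query ape: checks bit3=1, bit11=0 (has a 0) -> no => not a false positive
query bee: checks bit1=0, bit7=0 (has a 0) -> no => not a false positive
query cat: checks bit0=1 (all 1) -> maybe => FALSE POSITIVE
query fox: checks bit3=1, bit11=0 (has a 0) -> no => not a false positive
query rat: checks bit7=0, bit8=1 (has a 0) -> no => not a false positive
False positives (alphabetical): cat

Answer: cat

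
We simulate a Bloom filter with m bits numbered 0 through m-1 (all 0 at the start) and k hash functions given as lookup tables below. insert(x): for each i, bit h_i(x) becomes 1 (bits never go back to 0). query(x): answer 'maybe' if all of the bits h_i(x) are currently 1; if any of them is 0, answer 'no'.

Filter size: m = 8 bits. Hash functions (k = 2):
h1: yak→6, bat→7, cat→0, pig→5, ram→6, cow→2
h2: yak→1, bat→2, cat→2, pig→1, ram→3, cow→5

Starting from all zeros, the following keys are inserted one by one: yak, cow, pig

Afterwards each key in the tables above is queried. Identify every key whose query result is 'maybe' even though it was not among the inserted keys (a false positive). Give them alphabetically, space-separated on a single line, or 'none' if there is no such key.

Answer: none

Derivation:
Start: bits=00000000
After insert 'yak': sets bits 1 6 -> bits=01000010
After insert 'cow': sets bits 2 5 -> bits=01100110
After insert 'pig': sets bits 1 5 -> bits=01100110
Not inserted: bat cat ram — query each against bits=01100110:
query bat: checks bit2=1, bit7=0 (has a 0) -> no => not a false positive
query cat: checks bit0=0, bit2=1 (has a 0) -> no => not a false positive
query ram: checks bit3=0, bit6=1 (has a 0) -> no => not a false positive
False positives (alphabetical): none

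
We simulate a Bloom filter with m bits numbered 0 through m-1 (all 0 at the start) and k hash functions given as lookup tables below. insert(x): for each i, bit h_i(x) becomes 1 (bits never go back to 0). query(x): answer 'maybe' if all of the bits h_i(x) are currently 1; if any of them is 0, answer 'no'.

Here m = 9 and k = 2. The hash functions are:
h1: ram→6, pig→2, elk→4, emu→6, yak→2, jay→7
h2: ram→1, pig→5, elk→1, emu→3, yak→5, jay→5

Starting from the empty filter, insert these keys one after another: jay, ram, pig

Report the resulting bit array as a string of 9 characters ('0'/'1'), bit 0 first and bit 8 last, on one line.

Start: bits=000000000
After insert 'jay': sets bits 5 7 -> bits=000001010
After insert 'ram': sets bits 1 6 -> bits=010001110
After insert 'pig': sets bits 2 5 -> bits=011001110

Answer: 011001110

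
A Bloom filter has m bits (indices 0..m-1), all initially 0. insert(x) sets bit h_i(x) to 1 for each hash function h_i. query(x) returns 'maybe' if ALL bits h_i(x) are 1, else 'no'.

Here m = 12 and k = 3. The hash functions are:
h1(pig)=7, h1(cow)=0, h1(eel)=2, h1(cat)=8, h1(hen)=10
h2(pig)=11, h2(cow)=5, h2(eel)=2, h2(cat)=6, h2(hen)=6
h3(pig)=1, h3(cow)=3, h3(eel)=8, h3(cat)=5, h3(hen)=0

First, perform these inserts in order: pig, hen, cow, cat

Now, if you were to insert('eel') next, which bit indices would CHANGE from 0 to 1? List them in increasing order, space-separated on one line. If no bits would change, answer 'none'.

Start: bits=000000000000
After insert 'pig': sets bits 1 7 11 -> bits=010000010001
After insert 'hen': sets bits 0 6 10 -> bits=110000110011
After insert 'cow': sets bits 0 3 5 -> bits=110101110011
After insert 'cat': sets bits 5 6 8 -> bits=110101111011
insert 'eel' would touch bits 2 8; currently bit2=0, bit8=1
Bits that are 0 among those (would change 0->1): 2

Answer: 2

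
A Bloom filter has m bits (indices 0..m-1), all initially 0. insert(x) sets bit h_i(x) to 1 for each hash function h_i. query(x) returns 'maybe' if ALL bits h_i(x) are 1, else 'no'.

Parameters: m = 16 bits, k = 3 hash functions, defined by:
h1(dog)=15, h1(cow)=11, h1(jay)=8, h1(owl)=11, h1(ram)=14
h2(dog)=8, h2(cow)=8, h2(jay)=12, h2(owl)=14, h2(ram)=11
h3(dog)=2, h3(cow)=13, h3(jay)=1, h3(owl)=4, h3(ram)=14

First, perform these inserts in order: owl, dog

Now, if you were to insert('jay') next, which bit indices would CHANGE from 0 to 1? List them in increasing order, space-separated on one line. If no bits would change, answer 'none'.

Answer: 1 12

Derivation:
Start: bits=0000000000000000
After insert 'owl': sets bits 4 11 14 -> bits=0000100000010010
After insert 'dog': sets bits 2 8 15 -> bits=0010100010010011
insert 'jay' would touch bits 1 8 12; currently bit1=0, bit8=1, bit12=0
Bits that are 0 among those (would change 0->1): 1 12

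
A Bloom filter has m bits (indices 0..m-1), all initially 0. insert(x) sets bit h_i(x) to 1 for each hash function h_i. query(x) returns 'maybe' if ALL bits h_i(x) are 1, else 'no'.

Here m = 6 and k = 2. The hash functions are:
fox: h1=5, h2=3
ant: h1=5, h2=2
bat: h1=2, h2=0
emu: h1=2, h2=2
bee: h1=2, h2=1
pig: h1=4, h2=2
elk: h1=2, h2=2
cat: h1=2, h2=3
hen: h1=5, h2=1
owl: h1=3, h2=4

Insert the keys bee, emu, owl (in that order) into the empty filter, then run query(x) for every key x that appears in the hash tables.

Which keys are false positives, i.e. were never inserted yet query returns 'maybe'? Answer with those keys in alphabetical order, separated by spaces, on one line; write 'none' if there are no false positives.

Start: bits=000000
After insert 'bee': sets bits 1 2 -> bits=011000
After insert 'emu': sets bits 2 -> bits=011000
After insert 'owl': sets bits 3 4 -> bits=011110
Not inserted: ant bat cat elk fox hen pig — query each against bits=011110:
query ant: checks bit2=1, bit5=0 (has a 0) -> no => not a false positive
query bat: checks bit0=0, bit2=1 (has a 0) -> no => not a false positive
query cat: checks bit2=1, bit3=1 (all 1) -> maybe => FALSE POSITIVE
query elk: checks bit2=1 (all 1) -> maybe => FALSE POSITIVE
query fox: checks bit3=1, bit5=0 (has a 0) -> no => not a false positive
query hen: checks bit1=1, bit5=0 (has a 0) -> no => not a false positive
query pig: checks bit2=1, bit4=1 (all 1) -> maybe => FALSE POSITIVE
False positives (alphabetical): cat elk pig

Answer: cat elk pig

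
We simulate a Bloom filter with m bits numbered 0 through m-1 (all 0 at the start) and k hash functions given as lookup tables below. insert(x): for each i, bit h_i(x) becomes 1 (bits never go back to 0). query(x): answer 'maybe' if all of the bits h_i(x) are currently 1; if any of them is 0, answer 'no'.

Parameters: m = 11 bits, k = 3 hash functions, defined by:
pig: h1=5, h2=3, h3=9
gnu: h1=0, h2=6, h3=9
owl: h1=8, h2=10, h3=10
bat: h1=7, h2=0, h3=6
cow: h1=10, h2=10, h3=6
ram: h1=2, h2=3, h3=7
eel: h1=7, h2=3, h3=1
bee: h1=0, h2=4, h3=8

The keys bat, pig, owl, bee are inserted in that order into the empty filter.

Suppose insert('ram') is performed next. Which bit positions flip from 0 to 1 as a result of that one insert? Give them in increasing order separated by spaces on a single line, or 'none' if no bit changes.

Start: bits=00000000000
After insert 'bat': sets bits 0 6 7 -> bits=10000011000
After insert 'pig': sets bits 3 5 9 -> bits=10010111010
After insert 'owl': sets bits 8 10 -> bits=10010111111
After insert 'bee': sets bits 0 4 8 -> bits=10011111111
insert 'ram' would touch bits 2 3 7; currently bit2=0, bit3=1, bit7=1
Bits that are 0 among those (would change 0->1): 2

Answer: 2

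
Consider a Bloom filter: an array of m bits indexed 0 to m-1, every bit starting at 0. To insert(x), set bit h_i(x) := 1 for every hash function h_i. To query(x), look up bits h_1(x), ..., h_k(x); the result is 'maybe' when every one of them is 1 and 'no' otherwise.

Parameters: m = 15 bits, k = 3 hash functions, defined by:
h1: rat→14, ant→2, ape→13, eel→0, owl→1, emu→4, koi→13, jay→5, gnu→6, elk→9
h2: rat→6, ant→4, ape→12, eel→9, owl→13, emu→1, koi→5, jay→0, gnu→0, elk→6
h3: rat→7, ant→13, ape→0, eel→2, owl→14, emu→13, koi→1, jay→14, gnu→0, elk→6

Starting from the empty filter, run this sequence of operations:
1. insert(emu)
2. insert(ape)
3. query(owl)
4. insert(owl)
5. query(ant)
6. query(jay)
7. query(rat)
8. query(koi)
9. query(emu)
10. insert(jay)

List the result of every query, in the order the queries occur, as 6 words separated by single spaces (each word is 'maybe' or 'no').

Start: bits=000000000000000
Op 1: insert emu -> sets bits 1 4 13 -> bits=010010000000010
Op 2: insert ape -> sets bits 0 12 13 -> bits=110010000000110
Op 3: query owl -> checks bit1=1, bit13=1, bit14=0 (has a 0) -> no
Op 4: insert owl -> sets bits 1 13 14 -> bits=110010000000111
Op 5: query ant -> checks bit2=0, bit4=1, bit13=1 (has a 0) -> no
Op 6: query jay -> checks bit0=1, bit5=0, bit14=1 (has a 0) -> no
Op 7: query rat -> checks bit6=0, bit7=0, bit14=1 (has a 0) -> no
Op 8: query koi -> checks bit1=1, bit5=0, bit13=1 (has a 0) -> no
Op 9: query emu -> checks bit1=1, bit4=1, bit13=1 (all 1) -> maybe
Op 10: insert jay -> sets bits 0 5 14 -> bits=110011000000111
Query results in order: no no no no no maybe

Answer: no no no no no maybe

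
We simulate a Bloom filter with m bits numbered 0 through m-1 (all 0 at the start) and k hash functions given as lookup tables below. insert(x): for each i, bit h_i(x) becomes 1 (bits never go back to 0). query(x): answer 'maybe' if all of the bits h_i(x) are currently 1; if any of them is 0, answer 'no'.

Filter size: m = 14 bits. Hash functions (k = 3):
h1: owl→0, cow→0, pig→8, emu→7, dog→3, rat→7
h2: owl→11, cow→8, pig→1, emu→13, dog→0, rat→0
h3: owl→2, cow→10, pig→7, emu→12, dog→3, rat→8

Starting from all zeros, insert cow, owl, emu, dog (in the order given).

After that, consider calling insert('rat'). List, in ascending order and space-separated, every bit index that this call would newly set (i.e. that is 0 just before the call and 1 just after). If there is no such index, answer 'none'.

Answer: none

Derivation:
Start: bits=00000000000000
After insert 'cow': sets bits 0 8 10 -> bits=10000000101000
After insert 'owl': sets bits 0 2 11 -> bits=10100000101100
After insert 'emu': sets bits 7 12 13 -> bits=10100001101111
After insert 'dog': sets bits 0 3 -> bits=10110001101111
insert 'rat' would touch bits 0 7 8; currently bit0=1, bit7=1, bit8=1
Bits that are 0 among those (would change 0->1): none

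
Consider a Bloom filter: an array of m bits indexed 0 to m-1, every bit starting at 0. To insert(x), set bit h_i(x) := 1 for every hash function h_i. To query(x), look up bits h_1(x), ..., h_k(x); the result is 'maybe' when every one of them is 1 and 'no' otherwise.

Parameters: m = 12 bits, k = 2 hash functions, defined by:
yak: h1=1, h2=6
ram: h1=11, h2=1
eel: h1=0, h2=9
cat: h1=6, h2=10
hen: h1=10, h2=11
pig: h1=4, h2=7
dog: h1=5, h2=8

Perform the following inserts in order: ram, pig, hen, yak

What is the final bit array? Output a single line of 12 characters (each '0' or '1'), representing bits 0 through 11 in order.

Answer: 010010110011

Derivation:
Start: bits=000000000000
After insert 'ram': sets bits 1 11 -> bits=010000000001
After insert 'pig': sets bits 4 7 -> bits=010010010001
After insert 'hen': sets bits 10 11 -> bits=010010010011
After insert 'yak': sets bits 1 6 -> bits=010010110011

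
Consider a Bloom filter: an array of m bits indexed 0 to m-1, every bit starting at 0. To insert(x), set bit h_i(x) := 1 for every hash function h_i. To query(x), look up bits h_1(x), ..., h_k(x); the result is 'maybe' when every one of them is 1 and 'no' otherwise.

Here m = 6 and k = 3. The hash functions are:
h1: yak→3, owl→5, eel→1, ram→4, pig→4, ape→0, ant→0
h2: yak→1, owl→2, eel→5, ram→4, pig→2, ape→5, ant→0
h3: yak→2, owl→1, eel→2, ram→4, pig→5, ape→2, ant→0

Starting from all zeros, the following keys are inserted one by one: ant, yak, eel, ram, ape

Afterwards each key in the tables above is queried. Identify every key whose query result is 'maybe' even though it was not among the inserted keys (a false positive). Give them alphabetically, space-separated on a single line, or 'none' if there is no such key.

Start: bits=000000
After insert 'ant': sets bits 0 -> bits=100000
After insert 'yak': sets bits 1 2 3 -> bits=111100
After insert 'eel': sets bits 1 2 5 -> bits=111101
After insert 'ram': sets bits 4 -> bits=111111
After insert 'ape': sets bits 0 2 5 -> bits=111111
Not inserted: owl pig — query each against bits=111111:
query owl: checks bit1=1, bit2=1, bit5=1 (all 1) -> maybe => FALSE POSITIVE
query pig: checks bit2=1, bit4=1, bit5=1 (all 1) -> maybe => FALSE POSITIVE
False positives (alphabetical): owl pig

Answer: owl pig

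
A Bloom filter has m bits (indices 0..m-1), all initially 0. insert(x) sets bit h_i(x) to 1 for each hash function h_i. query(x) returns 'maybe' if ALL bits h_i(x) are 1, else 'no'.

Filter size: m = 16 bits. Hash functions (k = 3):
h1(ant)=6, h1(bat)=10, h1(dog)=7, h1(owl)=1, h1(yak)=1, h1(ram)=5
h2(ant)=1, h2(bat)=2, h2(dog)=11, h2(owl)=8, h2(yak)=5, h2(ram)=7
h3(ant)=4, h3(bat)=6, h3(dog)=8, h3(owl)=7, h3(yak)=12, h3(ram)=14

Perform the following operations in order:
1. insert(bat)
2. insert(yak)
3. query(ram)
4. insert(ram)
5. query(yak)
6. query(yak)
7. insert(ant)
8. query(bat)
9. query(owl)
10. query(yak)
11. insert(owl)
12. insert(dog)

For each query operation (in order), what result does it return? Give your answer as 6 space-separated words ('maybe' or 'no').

Start: bits=0000000000000000
Op 1: insert bat -> sets bits 2 6 10 -> bits=0010001000100000
Op 2: insert yak -> sets bits 1 5 12 -> bits=0110011000101000
Op 3: query ram -> checks bit5=1, bit7=0, bit14=0 (has a 0) -> no
Op 4: insert ram -> sets bits 5 7 14 -> bits=0110011100101010
Op 5: query yak -> checks bit1=1, bit5=1, bit12=1 (all 1) -> maybe
Op 6: query yak -> checks bit1=1, bit5=1, bit12=1 (all 1) -> maybe
Op 7: insert ant -> sets bits 1 4 6 -> bits=0110111100101010
Op 8: query bat -> checks bit2=1, bit6=1, bit10=1 (all 1) -> maybe
Op 9: query owl -> checks bit1=1, bit7=1, bit8=0 (has a 0) -> no
Op 10: query yak -> checks bit1=1, bit5=1, bit12=1 (all 1) -> maybe
Op 11: insert owl -> sets bits 1 7 8 -> bits=0110111110101010
Op 12: insert dog -> sets bits 7 8 11 -> bits=0110111110111010
Query results in order: no maybe maybe maybe no maybe

Answer: no maybe maybe maybe no maybe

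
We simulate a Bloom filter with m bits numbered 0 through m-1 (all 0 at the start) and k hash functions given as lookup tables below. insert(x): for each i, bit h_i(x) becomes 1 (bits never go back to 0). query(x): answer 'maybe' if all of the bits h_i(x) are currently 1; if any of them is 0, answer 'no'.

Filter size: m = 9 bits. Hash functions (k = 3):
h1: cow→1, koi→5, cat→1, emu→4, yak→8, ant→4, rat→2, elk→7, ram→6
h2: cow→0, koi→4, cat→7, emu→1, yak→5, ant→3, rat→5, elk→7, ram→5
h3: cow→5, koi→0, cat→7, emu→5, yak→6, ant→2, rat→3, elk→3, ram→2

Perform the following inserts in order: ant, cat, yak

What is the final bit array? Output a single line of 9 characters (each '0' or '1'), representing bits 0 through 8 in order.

Answer: 011111111

Derivation:
Start: bits=000000000
After insert 'ant': sets bits 2 3 4 -> bits=001110000
After insert 'cat': sets bits 1 7 -> bits=011110010
After insert 'yak': sets bits 5 6 8 -> bits=011111111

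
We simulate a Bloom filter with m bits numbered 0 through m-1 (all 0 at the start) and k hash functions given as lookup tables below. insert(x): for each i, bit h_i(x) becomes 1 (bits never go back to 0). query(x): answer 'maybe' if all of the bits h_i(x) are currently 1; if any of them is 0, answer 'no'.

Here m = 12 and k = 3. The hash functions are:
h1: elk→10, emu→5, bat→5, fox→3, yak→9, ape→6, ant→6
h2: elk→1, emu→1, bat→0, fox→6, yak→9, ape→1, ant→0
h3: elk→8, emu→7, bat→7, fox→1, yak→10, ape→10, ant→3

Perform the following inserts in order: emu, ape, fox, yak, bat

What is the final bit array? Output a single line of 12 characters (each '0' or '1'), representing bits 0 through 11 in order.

Answer: 110101110110

Derivation:
Start: bits=000000000000
After insert 'emu': sets bits 1 5 7 -> bits=010001010000
After insert 'ape': sets bits 1 6 10 -> bits=010001110010
After insert 'fox': sets bits 1 3 6 -> bits=010101110010
After insert 'yak': sets bits 9 10 -> bits=010101110110
After insert 'bat': sets bits 0 5 7 -> bits=110101110110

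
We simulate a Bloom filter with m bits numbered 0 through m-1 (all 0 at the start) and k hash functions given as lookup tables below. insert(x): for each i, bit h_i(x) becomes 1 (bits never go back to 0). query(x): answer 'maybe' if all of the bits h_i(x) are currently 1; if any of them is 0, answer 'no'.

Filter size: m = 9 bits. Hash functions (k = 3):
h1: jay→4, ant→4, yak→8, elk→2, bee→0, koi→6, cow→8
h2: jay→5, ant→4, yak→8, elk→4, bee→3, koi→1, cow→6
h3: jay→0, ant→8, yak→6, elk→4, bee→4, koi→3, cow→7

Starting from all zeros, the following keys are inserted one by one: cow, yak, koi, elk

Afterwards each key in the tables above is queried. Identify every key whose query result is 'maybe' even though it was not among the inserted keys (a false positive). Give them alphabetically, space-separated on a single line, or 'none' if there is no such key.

Start: bits=000000000
After insert 'cow': sets bits 6 7 8 -> bits=000000111
After insert 'yak': sets bits 6 8 -> bits=000000111
After insert 'koi': sets bits 1 3 6 -> bits=010100111
After insert 'elk': sets bits 2 4 -> bits=011110111
Not inserted: ant bee jay — query each against bits=011110111:
query ant: checks bit4=1, bit8=1 (all 1) -> maybe => FALSE POSITIVE
query bee: checks bit0=0, bit3=1, bit4=1 (has a 0) -> no => not a false positive
query jay: checks bit0=0, bit4=1, bit5=0 (has a 0) -> no => not a false positive
False positives (alphabetical): ant

Answer: ant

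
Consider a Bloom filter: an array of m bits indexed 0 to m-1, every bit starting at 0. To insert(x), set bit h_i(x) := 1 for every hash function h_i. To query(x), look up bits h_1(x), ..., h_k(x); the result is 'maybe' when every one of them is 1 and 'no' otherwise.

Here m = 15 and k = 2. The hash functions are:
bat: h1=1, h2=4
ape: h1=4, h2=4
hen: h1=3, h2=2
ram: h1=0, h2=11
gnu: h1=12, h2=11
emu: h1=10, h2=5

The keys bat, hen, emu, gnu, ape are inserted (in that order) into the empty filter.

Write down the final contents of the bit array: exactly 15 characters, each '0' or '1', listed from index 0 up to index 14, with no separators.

Answer: 011111000011100

Derivation:
Start: bits=000000000000000
After insert 'bat': sets bits 1 4 -> bits=010010000000000
After insert 'hen': sets bits 2 3 -> bits=011110000000000
After insert 'emu': sets bits 5 10 -> bits=011111000010000
After insert 'gnu': sets bits 11 12 -> bits=011111000011100
After insert 'ape': sets bits 4 -> bits=011111000011100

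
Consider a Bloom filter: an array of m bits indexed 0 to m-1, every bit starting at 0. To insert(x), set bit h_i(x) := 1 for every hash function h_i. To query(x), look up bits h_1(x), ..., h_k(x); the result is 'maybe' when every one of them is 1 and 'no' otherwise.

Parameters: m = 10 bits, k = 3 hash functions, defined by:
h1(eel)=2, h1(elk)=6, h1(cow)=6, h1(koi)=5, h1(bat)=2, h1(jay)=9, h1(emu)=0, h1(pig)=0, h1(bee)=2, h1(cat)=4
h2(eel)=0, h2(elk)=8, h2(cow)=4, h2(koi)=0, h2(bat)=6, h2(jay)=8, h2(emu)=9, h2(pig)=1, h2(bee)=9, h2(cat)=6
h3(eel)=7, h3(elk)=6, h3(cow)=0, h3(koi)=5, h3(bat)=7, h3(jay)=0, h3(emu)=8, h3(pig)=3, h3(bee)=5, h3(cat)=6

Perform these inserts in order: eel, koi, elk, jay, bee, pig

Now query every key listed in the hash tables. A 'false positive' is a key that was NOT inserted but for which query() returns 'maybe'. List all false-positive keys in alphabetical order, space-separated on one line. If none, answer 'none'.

Answer: bat emu

Derivation:
Start: bits=0000000000
After insert 'eel': sets bits 0 2 7 -> bits=1010000100
After insert 'koi': sets bits 0 5 -> bits=1010010100
After insert 'elk': sets bits 6 8 -> bits=1010011110
After insert 'jay': sets bits 0 8 9 -> bits=1010011111
After insert 'bee': sets bits 2 5 9 -> bits=1010011111
After insert 'pig': sets bits 0 1 3 -> bits=1111011111
Not inserted: bat cat cow emu — query each against bits=1111011111:
query bat: checks bit2=1, bit6=1, bit7=1 (all 1) -> maybe => FALSE POSITIVE
query cat: checks bit4=0, bit6=1 (has a 0) -> no => not a false positive
query cow: checks bit0=1, bit4=0, bit6=1 (has a 0) -> no => not a false positive
query emu: checks bit0=1, bit8=1, bit9=1 (all 1) -> maybe => FALSE POSITIVE
False positives (alphabetical): bat emu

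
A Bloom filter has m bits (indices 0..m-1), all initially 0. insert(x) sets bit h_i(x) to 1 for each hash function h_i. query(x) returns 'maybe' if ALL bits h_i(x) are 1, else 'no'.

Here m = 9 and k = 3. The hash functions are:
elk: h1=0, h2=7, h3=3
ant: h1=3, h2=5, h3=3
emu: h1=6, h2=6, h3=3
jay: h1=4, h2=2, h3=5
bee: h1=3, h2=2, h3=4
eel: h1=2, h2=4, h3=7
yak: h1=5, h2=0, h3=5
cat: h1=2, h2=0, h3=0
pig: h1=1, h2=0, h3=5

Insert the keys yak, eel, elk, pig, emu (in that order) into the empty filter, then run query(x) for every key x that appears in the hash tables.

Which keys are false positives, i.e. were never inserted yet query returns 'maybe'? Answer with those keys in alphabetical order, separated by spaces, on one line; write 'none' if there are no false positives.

Start: bits=000000000
After insert 'yak': sets bits 0 5 -> bits=100001000
After insert 'eel': sets bits 2 4 7 -> bits=101011010
After insert 'elk': sets bits 0 3 7 -> bits=101111010
After insert 'pig': sets bits 0 1 5 -> bits=111111010
After insert 'emu': sets bits 3 6 -> bits=111111110
Not inserted: ant bee cat jay — query each against bits=111111110:
query ant: checks bit3=1, bit5=1 (all 1) -> maybe => FALSE POSITIVE
query bee: checks bit2=1, bit3=1, bit4=1 (all 1) -> maybe => FALSE POSITIVE
query cat: checks bit0=1, bit2=1 (all 1) -> maybe => FALSE POSITIVE
query jay: checks bit2=1, bit4=1, bit5=1 (all 1) -> maybe => FALSE POSITIVE
False positives (alphabetical): ant bee cat jay

Answer: ant bee cat jay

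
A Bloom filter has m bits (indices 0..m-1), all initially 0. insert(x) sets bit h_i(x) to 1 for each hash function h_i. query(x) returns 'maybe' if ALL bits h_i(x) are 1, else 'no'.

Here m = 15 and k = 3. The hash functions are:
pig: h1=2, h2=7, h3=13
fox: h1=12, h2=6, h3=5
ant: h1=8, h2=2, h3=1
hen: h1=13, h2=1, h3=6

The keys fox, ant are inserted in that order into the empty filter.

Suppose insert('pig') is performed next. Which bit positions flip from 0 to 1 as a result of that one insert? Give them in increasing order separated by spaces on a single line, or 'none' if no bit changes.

Start: bits=000000000000000
After insert 'fox': sets bits 5 6 12 -> bits=000001100000100
After insert 'ant': sets bits 1 2 8 -> bits=011001101000100
insert 'pig' would touch bits 2 7 13; currently bit2=1, bit7=0, bit13=0
Bits that are 0 among those (would change 0->1): 7 13

Answer: 7 13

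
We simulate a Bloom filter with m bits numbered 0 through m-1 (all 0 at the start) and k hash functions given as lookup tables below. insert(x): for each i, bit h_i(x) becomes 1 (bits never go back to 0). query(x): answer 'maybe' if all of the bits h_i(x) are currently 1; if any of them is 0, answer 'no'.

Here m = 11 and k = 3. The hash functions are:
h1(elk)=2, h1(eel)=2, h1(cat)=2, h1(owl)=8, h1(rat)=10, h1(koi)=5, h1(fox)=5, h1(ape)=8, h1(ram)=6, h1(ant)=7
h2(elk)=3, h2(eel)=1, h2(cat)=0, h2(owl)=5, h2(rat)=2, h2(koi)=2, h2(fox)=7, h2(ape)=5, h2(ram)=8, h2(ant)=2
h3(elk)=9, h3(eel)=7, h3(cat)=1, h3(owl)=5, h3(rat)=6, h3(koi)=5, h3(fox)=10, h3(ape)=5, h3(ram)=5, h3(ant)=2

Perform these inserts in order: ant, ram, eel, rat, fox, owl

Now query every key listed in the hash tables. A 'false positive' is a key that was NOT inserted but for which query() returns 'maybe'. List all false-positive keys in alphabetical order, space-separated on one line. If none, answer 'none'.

Start: bits=00000000000
After insert 'ant': sets bits 2 7 -> bits=00100001000
After insert 'ram': sets bits 5 6 8 -> bits=00100111100
After insert 'eel': sets bits 1 2 7 -> bits=01100111100
After insert 'rat': sets bits 2 6 10 -> bits=01100111101
After insert 'fox': sets bits 5 7 10 -> bits=01100111101
After insert 'owl': sets bits 5 8 -> bits=01100111101
Not inserted: ape cat elk koi — query each against bits=01100111101:
query ape: checks bit5=1, bit8=1 (all 1) -> maybe => FALSE POSITIVE
query cat: checks bit0=0, bit1=1, bit2=1 (has a 0) -> no => not a false positive
query elk: checks bit2=1, bit3=0, bit9=0 (has a 0) -> no => not a false positive
query koi: checks bit2=1, bit5=1 (all 1) -> maybe => FALSE POSITIVE
False positives (alphabetical): ape koi

Answer: ape koi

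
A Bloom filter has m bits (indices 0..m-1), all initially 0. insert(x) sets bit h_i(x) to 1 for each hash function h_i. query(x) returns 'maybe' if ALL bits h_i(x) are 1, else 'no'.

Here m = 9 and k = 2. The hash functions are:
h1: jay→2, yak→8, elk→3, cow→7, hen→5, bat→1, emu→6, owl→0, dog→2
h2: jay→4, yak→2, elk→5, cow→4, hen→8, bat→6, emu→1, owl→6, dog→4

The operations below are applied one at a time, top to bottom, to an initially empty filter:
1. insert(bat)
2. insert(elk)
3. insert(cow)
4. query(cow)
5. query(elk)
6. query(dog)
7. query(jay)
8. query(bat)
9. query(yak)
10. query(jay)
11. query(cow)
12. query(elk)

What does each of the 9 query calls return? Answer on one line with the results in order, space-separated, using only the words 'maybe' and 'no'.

Start: bits=000000000
Op 1: insert bat -> sets bits 1 6 -> bits=010000100
Op 2: insert elk -> sets bits 3 5 -> bits=010101100
Op 3: insert cow -> sets bits 4 7 -> bits=010111110
Op 4: query cow -> checks bit4=1, bit7=1 (all 1) -> maybe
Op 5: query elk -> checks bit3=1, bit5=1 (all 1) -> maybe
Op 6: query dog -> checks bit2=0, bit4=1 (has a 0) -> no
Op 7: query jay -> checks bit2=0, bit4=1 (has a 0) -> no
Op 8: query bat -> checks bit1=1, bit6=1 (all 1) -> maybe
Op 9: query yak -> checks bit2=0, bit8=0 (has a 0) -> no
Op 10: query jay -> checks bit2=0, bit4=1 (has a 0) -> no
Op 11: query cow -> checks bit4=1, bit7=1 (all 1) -> maybe
Op 12: query elk -> checks bit3=1, bit5=1 (all 1) -> maybe
Query results in order: maybe maybe no no maybe no no maybe maybe

Answer: maybe maybe no no maybe no no maybe maybe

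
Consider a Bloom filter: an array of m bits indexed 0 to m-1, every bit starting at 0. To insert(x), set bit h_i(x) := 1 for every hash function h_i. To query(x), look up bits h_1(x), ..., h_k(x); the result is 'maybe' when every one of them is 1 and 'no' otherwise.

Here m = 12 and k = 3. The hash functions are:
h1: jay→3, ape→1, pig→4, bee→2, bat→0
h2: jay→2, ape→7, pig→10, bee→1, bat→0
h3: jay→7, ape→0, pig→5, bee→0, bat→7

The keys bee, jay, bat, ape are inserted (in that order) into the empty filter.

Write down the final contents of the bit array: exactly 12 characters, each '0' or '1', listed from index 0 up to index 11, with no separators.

Start: bits=000000000000
After insert 'bee': sets bits 0 1 2 -> bits=111000000000
After insert 'jay': sets bits 2 3 7 -> bits=111100010000
After insert 'bat': sets bits 0 7 -> bits=111100010000
After insert 'ape': sets bits 0 1 7 -> bits=111100010000

Answer: 111100010000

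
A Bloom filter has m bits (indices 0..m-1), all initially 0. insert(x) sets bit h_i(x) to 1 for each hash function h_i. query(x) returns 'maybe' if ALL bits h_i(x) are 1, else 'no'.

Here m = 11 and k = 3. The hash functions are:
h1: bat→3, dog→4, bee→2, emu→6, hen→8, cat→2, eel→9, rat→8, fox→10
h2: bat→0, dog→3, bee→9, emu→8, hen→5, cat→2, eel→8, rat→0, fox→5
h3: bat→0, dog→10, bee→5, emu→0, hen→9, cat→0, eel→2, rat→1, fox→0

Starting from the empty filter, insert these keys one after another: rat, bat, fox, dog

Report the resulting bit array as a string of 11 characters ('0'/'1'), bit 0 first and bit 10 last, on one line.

Start: bits=00000000000
After insert 'rat': sets bits 0 1 8 -> bits=11000000100
After insert 'bat': sets bits 0 3 -> bits=11010000100
After insert 'fox': sets bits 0 5 10 -> bits=11010100101
After insert 'dog': sets bits 3 4 10 -> bits=11011100101

Answer: 11011100101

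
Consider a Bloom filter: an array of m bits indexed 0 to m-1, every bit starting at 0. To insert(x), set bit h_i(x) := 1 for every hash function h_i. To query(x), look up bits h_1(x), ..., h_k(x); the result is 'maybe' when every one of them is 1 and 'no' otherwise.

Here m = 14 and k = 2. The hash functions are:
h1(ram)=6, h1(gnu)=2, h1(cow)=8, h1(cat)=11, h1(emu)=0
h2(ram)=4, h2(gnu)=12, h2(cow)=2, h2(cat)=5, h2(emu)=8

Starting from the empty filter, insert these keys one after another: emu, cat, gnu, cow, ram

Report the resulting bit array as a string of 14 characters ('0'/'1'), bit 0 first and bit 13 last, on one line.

Answer: 10101110100110

Derivation:
Start: bits=00000000000000
After insert 'emu': sets bits 0 8 -> bits=10000000100000
After insert 'cat': sets bits 5 11 -> bits=10000100100100
After insert 'gnu': sets bits 2 12 -> bits=10100100100110
After insert 'cow': sets bits 2 8 -> bits=10100100100110
After insert 'ram': sets bits 4 6 -> bits=10101110100110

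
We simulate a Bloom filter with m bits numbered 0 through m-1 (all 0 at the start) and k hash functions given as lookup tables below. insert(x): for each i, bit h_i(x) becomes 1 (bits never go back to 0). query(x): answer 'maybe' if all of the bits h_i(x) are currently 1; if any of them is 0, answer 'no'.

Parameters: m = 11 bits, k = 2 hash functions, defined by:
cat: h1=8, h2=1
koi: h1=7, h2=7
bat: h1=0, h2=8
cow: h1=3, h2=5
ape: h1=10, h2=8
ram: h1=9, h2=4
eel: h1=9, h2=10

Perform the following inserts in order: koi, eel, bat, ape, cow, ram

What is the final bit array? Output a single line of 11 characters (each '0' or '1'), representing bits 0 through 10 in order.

Answer: 10011101111

Derivation:
Start: bits=00000000000
After insert 'koi': sets bits 7 -> bits=00000001000
After insert 'eel': sets bits 9 10 -> bits=00000001011
After insert 'bat': sets bits 0 8 -> bits=10000001111
After insert 'ape': sets bits 8 10 -> bits=10000001111
After insert 'cow': sets bits 3 5 -> bits=10010101111
After insert 'ram': sets bits 4 9 -> bits=10011101111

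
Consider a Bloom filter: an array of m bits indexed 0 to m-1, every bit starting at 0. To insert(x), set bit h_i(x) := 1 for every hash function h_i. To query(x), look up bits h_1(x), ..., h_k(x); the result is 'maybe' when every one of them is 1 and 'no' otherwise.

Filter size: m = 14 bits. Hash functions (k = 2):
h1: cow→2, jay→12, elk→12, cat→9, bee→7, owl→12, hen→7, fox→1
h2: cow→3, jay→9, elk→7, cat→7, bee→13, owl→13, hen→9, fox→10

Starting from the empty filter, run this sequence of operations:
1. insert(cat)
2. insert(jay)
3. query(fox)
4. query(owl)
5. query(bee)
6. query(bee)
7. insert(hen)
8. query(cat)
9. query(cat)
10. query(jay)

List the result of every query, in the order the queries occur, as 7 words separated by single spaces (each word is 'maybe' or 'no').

Answer: no no no no maybe maybe maybe

Derivation:
Start: bits=00000000000000
Op 1: insert cat -> sets bits 7 9 -> bits=00000001010000
Op 2: insert jay -> sets bits 9 12 -> bits=00000001010010
Op 3: query fox -> checks bit1=0, bit10=0 (has a 0) -> no
Op 4: query owl -> checks bit12=1, bit13=0 (has a 0) -> no
Op 5: query bee -> checks bit7=1, bit13=0 (has a 0) -> no
Op 6: query bee -> checks bit7=1, bit13=0 (has a 0) -> no
Op 7: insert hen -> sets bits 7 9 -> bits=00000001010010
Op 8: query cat -> checks bit7=1, bit9=1 (all 1) -> maybe
Op 9: query cat -> checks bit7=1, bit9=1 (all 1) -> maybe
Op 10: query jay -> checks bit9=1, bit12=1 (all 1) -> maybe
Query results in order: no no no no maybe maybe maybe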